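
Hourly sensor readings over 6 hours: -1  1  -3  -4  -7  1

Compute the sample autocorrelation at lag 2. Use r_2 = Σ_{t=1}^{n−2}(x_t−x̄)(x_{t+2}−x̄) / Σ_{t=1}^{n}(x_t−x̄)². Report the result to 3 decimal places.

-0.175

Mean x̄ = (-1 + 1 − 3 − 4 − 7 + 1)/6 = -2.1667
Numerator Σ_{t=1}^{4}(x_t−x̄)(x_{t+2}−x̄) = -8.5556
Denominator Σ(x_t−x̄)² = 48.8333
r_2 = -8.5556 / 48.8333 = -0.175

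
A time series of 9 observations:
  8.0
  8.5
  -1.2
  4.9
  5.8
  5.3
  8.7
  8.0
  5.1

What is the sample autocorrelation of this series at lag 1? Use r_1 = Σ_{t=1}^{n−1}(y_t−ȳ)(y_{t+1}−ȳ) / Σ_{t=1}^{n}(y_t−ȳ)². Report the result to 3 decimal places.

-0.042

Mean ȳ = (8.0 + 8.5 − 1.2 + 4.9 + 5.8 + 5.3 + 8.7 + 8.0 + 5.1)/9 = 5.9000
Numerator Σ_{t=1}^{8}(y_t−ȳ)(y_{t+1}−ȳ) = -3.2200
Denominator Σ(y_t−ȳ)² = 75.8400
r_1 = -3.2200 / 75.8400 = -0.042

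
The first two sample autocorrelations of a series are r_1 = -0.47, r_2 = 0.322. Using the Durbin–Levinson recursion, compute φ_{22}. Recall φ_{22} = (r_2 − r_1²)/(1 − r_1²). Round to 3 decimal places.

0.130

φ_{22} = (r_2 − r_1²) / (1 − r_1²)
r_1² = (-0.47)² = 0.2209
Numerator = 0.322 − 0.2209 = 0.1011; denominator = 1 − 0.2209 = 0.7791
φ_{22} = 0.1011 / 0.7791 = 0.130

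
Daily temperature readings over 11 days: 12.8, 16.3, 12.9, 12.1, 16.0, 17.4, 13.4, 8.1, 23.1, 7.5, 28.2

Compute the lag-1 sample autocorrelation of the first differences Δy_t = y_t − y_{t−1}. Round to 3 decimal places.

-0.643

First differences Δy: 3.5, -3.4, -0.8, 3.9, 1.4, -4.0, -5.3, 15.0, -15.6, 20.7
Mean of differences = 1.5400
Numerator Σ(Δy_t−Δȳ)(Δy_{t+1}−Δȳ) = -616.4796
Denominator Σ(Δy_t−Δȳ)² = 958.8440
r_1(Δy) = -616.4796 / 958.8440 = -0.643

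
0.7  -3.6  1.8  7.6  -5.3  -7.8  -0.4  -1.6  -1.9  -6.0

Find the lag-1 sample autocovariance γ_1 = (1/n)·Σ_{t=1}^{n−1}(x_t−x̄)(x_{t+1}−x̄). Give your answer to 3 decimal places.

0.274

Mean x̄ = (0.7 − 3.6 + 1.8 + 7.6 − 5.3 − 7.8 − 0.4 − 1.6 − 1.9 − 6.0)/10 = -1.6500
Σ_{t=1}^{9}(x_t−x̄)(x_{t+1}−x̄) = 2.7375
γ_1 = 2.7375 / 10 = 0.274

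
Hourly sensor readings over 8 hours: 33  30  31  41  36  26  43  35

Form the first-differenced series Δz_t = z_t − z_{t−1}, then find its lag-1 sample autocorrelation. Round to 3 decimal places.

-0.515

First differences Δz: -3, 1, 10, -5, -10, 17, -8
Mean of differences = 0.2857
Numerator Σ(Δz_t−Δz̄)(Δz_{t+1}−Δz̄) = -302.7959
Denominator Σ(Δz_t−Δz̄)² = 587.4286
r_1(Δz) = -302.7959 / 587.4286 = -0.515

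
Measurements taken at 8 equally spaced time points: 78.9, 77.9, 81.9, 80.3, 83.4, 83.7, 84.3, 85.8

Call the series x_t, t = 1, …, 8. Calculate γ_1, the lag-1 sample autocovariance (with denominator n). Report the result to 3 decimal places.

Mean x̄ = (78.9 + 77.9 + 81.9 + 80.3 + 83.4 + 83.7 + 84.3 + 85.8)/8 = 82.0250
Σ_{t=1}^{7}(x_t−x̄)(x_{t+1}−x̄) = 25.9519
γ_1 = 25.9519 / 8 = 3.244

3.244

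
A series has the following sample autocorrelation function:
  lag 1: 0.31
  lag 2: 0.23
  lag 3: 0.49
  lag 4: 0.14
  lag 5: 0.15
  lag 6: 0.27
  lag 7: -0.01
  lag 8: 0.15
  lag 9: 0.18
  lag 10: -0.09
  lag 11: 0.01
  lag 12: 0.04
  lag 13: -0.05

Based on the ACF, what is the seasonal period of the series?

3

The largest autocorrelation is r_3 = 0.49; the remaining lags stay at or below 0.31. The elevated value at lag 1 (0.31), dropping to 0.23 at lag 2, reflects decaying short-term dependence rather than seasonality.
The dominant spike at lag 3 indicates a seasonal period of 3.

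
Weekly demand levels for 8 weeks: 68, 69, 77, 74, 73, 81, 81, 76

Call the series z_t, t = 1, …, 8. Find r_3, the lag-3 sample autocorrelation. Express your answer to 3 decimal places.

0.135

Mean z̄ = (68 + 69 + 77 + 74 + 73 + 81 + 81 + 76)/8 = 74.8750
Deviations from mean: -6.8750, -5.8750, 2.1250, -0.8750, -1.8750, 6.1250, 6.1250, 1.1250
Σ(z_t−z̄)(z_{t+3}−z̄) = (6.0156) + (11.0156) + (13.0156) + (-5.3594) + (-2.1094) = 22.5781
Denominator Σ(z_t−z̄)² = 166.8750
r_3 = 22.5781 / 166.8750 = 0.135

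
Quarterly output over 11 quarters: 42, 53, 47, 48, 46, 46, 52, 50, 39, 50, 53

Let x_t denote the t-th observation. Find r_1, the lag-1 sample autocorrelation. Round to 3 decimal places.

Mean x̄ = (42 + 53 + 47 + 48 + 46 + 46 + 52 + 50 + 39 + 50 + 53)/11 = 47.8182
Numerator Σ_{t=1}^{10}(x_t−x̄)(x_{t+1}−x̄) = -57.2149
Denominator Σ(x_t−x̄)² = 199.6364
r_1 = -57.2149 / 199.6364 = -0.287

-0.287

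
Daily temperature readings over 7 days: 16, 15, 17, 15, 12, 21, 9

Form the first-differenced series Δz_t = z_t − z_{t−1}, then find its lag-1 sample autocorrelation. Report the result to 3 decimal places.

First differences Δz: -1, 2, -2, -3, 9, -12
Mean of differences = -1.1667
Numerator Σ(Δz_t−Δz̄)(Δz_{t+1}−Δz̄) = -129.3611
Denominator Σ(Δz_t−Δz̄)² = 234.8333
r_1(Δz) = -129.3611 / 234.8333 = -0.551

-0.551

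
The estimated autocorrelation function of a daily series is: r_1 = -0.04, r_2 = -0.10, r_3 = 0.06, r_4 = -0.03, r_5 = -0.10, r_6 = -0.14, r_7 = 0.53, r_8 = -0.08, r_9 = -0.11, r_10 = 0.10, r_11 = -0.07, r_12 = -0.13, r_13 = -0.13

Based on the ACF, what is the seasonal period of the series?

The largest autocorrelation is r_7 = 0.53; the remaining lags stay at or below 0.10.
The dominant spike at lag 7 indicates a seasonal period of 7.

7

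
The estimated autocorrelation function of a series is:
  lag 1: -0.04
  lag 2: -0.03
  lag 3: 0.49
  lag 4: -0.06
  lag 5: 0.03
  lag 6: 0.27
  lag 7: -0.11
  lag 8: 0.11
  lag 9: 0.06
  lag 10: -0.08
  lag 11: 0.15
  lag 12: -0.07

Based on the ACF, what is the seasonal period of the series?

3

The largest autocorrelation is r_3 = 0.49, with a weaker echo at lag 6 (0.27); the remaining lags stay at or below 0.15.
The dominant spike at lag 3 indicates a seasonal period of 3.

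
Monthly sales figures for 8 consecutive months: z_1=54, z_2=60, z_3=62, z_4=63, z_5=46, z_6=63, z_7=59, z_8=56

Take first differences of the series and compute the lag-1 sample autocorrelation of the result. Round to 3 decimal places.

-0.541

First differences Δz: 6, 2, 1, -17, 17, -4, -3
Mean of differences = 0.2857
Numerator Σ(Δz_t−Δz̄)(Δz_{t+1}−Δz̄) = -347.7959
Denominator Σ(Δz_t−Δz̄)² = 643.4286
r_1(Δz) = -347.7959 / 643.4286 = -0.541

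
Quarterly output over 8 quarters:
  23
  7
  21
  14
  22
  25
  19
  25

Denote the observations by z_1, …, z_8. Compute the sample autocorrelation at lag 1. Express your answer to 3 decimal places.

Mean z̄ = (23 + 7 + 21 + 14 + 22 + 25 + 19 + 25)/8 = 19.5000
Deviations from mean: 3.5000, -12.5000, 1.5000, -5.5000, 2.5000, 5.5000, -0.5000, 5.5000
Σ(z_t−z̄)(z_{t+1}−z̄) = (-43.7500) + (-18.7500) + (-8.2500) + (-13.7500) + (13.7500) + (-2.7500) + (-2.7500) = -76.2500
Denominator Σ(z_t−z̄)² = 268.0000
r_1 = -76.2500 / 268.0000 = -0.285

-0.285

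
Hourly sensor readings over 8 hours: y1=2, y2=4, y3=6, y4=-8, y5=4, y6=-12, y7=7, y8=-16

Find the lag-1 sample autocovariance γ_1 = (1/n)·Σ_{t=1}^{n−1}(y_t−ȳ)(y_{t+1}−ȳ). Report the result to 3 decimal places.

Mean ȳ = (2 + 4 + 6 − 8 + 4 − 12 + 7 − 16)/8 = -1.6250
Σ_{t=1}^{7}(y_t−ȳ)(y_{t+1}−ȳ) = -293.0156
γ_1 = -293.0156 / 8 = -36.627

-36.627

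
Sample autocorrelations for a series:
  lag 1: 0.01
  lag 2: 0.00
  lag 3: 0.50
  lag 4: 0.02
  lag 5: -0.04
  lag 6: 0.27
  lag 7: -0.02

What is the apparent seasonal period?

The largest autocorrelation is r_3 = 0.50, with a weaker echo at lag 6 (0.27); the remaining lags stay at or below 0.02.
The dominant spike at lag 3 indicates a seasonal period of 3.

3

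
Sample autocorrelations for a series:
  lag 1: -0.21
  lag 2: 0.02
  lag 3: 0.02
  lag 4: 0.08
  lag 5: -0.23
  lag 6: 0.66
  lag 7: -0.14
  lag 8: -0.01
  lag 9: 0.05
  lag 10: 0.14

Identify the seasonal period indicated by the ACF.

The largest autocorrelation is r_6 = 0.66; the remaining lags stay at or below 0.14.
The dominant spike at lag 6 indicates a seasonal period of 6.

6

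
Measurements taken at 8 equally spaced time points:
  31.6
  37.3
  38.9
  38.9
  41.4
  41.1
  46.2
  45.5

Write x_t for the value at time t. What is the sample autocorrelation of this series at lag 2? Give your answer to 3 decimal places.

Mean x̄ = (31.6 + 37.3 + 38.9 + 38.9 + 41.4 + 41.1 + 46.2 + 45.5)/8 = 40.1125
Deviations from mean: -8.5125, -2.8125, -1.2125, -1.2125, 1.2875, 0.9875, 6.0875, 5.3875
Numerator Σ_{t=1}^{6}(x_t−x̄)(x_{t+2}−x̄) = 24.1309
Denominator Σ(x_t−x̄)² = 152.0288
r_2 = 24.1309 / 152.0288 = 0.159

0.159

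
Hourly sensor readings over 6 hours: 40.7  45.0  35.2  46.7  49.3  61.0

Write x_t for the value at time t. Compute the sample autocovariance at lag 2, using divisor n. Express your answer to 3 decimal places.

5.733

Mean x̄ = (40.7 + 45.0 + 35.2 + 46.7 + 49.3 + 61.0)/6 = 46.3167
Σ_{t=1}^{4}(x_t−x̄)(x_{t+2}−x̄) = 34.3978
γ_2 = 34.3978 / 6 = 5.733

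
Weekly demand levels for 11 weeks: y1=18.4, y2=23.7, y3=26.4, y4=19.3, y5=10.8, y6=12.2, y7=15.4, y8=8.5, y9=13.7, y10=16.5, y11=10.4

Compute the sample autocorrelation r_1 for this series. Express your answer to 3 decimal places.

0.488

Mean ȳ = (18.4 + 23.7 + 26.4 + 19.3 + 10.8 + 12.2 + 15.4 + 8.5 + 13.7 + 16.5 + 10.4)/11 = 15.9364
Numerator Σ_{t=1}^{10}(y_t−ȳ)(y_{t+1}−ȳ) = 155.7150
Denominator Σ(y_t−ȳ)² = 319.0455
r_1 = 155.7150 / 319.0455 = 0.488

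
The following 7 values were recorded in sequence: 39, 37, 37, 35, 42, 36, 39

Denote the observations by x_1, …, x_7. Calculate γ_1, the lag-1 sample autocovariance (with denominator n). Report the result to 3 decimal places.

-2.778

Mean x̄ = (39 + 37 + 37 + 35 + 42 + 36 + 39)/7 = 37.8571
Σ_{t=1}^{6}(x_t−x̄)(x_{t+1}−x̄) = -19.4490
γ_1 = -19.4490 / 7 = -2.778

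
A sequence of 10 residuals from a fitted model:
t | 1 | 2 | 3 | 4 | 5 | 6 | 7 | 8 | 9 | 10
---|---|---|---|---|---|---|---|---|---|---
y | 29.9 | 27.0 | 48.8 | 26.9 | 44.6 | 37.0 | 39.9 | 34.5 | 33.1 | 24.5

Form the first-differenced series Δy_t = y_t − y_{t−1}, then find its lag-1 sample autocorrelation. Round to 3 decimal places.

-0.746

First differences Δy: -2.9, 21.8, -21.9, 17.7, -7.6, 2.9, -5.4, -1.4, -8.6
Mean of differences = -0.6000
Numerator Σ(Δy_t−Δȳ)(Δy_{t+1}−Δȳ) = -1077.5900
Denominator Σ(Δy_t−Δȳ)² = 1444.5600
r_1(Δy) = -1077.5900 / 1444.5600 = -0.746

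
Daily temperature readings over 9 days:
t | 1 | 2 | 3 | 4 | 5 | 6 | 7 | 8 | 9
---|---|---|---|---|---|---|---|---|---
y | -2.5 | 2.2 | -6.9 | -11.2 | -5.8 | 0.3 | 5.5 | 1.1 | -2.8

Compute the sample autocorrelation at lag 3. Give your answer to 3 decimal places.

-0.508

Mean ȳ = (-2.5 + 2.2 − 6.9 − 11.2 − 5.8 + 0.3 + 5.5 + 1.1 − 2.8)/9 = -2.2333
Numerator Σ_{t=1}^{6}(y_t−ȳ)(y_{t+3}−ȳ) = -107.9100
Denominator Σ(y_t−ȳ)² = 212.2800
r_3 = -107.9100 / 212.2800 = -0.508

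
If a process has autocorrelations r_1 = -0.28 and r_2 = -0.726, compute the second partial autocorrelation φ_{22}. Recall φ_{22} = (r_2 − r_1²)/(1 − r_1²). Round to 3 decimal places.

φ_{22} = (r_2 − r_1²) / (1 − r_1²)
r_1² = (-0.28)² = 0.0784
Numerator = -0.726 − 0.0784 = -0.8044; denominator = 1 − 0.0784 = 0.9216
φ_{22} = -0.8044 / 0.9216 = -0.873

-0.873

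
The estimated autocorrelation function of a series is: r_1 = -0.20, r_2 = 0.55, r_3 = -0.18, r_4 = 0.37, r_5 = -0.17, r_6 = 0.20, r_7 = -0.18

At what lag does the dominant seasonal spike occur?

The largest autocorrelation is r_2 = 0.55, with weaker echoes at lags 4 (0.37) and 6 (0.20); the remaining lags stay at or below -0.17.
The dominant spike at lag 2 indicates a seasonal period of 2.

2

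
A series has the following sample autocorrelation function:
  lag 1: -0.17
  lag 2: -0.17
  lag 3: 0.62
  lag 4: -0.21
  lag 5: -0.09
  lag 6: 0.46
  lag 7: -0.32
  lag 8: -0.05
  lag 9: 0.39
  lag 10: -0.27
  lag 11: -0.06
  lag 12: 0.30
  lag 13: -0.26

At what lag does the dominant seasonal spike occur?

3

The largest autocorrelation is r_3 = 0.62, with weaker echoes at lags 6 (0.46), 9 (0.39) and 12 (0.30); the remaining lags stay at or below -0.05.
The dominant spike at lag 3 indicates a seasonal period of 3.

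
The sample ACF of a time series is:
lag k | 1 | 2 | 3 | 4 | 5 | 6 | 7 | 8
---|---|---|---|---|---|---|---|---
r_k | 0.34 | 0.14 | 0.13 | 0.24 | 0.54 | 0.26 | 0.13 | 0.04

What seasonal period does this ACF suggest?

The largest autocorrelation is r_5 = 0.54; the remaining lags stay at or below 0.34. The elevated value at lag 1 (0.34), dropping to 0.14 at lag 2, reflects decaying short-term dependence rather than seasonality.
The dominant spike at lag 5 indicates a seasonal period of 5.

5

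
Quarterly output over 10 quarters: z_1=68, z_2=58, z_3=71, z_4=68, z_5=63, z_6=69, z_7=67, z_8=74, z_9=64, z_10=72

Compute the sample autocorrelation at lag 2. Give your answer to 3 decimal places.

0.128

Mean z̄ = (68 + 58 + 71 + 68 + 63 + 69 + 67 + 74 + 64 + 72)/10 = 67.4000
Numerator Σ_{t=1}^{8}(z_t−z̄)(z_{t+2}−z̄) = 25.6800
Denominator Σ(z_t−z̄)² = 200.4000
r_2 = 25.6800 / 200.4000 = 0.128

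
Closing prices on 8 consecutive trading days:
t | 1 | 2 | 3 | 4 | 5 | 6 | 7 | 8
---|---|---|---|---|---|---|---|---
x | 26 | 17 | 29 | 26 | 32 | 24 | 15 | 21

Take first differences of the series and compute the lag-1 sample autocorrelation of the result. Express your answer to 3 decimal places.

-0.433

First differences Δx: -9, 12, -3, 6, -8, -9, 6
Mean of differences = -0.7143
Numerator Σ(Δx_t−Δx̄)(Δx_{t+1}−Δx̄) = -193.9388
Denominator Σ(Δx_t−Δx̄)² = 447.4286
r_1(Δx) = -193.9388 / 447.4286 = -0.433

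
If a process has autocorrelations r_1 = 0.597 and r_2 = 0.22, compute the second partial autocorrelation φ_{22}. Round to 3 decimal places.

-0.212

φ_{22} = (r_2 − r_1²) / (1 − r_1²)
r_1² = (0.597)² = 0.356409
Numerator = 0.22 − 0.3564 = -0.1364; denominator = 1 − 0.3564 = 0.6436
φ_{22} = -0.1364 / 0.6436 = -0.212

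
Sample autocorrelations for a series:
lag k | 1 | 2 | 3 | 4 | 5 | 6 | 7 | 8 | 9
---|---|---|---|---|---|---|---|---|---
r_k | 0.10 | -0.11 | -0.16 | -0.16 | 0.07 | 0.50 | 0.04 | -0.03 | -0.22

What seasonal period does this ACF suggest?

The largest autocorrelation is r_6 = 0.50; the remaining lags stay at or below 0.10.
The dominant spike at lag 6 indicates a seasonal period of 6.

6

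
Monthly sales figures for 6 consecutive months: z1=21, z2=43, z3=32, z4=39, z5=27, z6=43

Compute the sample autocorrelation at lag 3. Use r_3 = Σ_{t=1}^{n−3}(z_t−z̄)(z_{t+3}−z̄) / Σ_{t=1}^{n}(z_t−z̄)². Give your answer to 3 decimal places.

Mean z̄ = (21 + 43 + 32 + 39 + 27 + 43)/6 = 34.1667
Deviations from mean: -13.1667, 8.8333, -2.1667, 4.8333, -7.1667, 8.8333
Σ(z_t−z̄)(z_{t+3}−z̄) = (-63.6389) + (-63.3056) + (-19.1389) = -146.0833
Denominator Σ(z_t−z̄)² = 408.8333
r_3 = -146.0833 / 408.8333 = -0.357

-0.357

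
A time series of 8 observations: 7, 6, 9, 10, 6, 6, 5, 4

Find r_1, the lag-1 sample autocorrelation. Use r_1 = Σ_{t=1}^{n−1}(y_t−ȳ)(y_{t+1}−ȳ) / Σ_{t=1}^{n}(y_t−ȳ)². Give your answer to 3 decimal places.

0.354

Mean ȳ = (7 + 6 + 9 + 10 + 6 + 6 + 5 + 4)/8 = 6.6250
Deviations from mean: 0.3750, -0.6250, 2.3750, 3.3750, -0.6250, -0.6250, -1.6250, -2.6250
Σ(y_t−ȳ)(y_{t+1}−ȳ) = (-0.2344) + (-1.4844) + (8.0156) + (-2.1094) + (0.3906) + (1.0156) + (4.2656) = 9.8594
Denominator Σ(y_t−ȳ)² = 27.8750
r_1 = 9.8594 / 27.8750 = 0.354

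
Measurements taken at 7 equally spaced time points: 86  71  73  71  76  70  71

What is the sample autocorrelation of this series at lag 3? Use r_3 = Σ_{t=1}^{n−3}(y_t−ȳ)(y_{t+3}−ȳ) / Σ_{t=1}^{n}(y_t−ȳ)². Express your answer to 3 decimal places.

-0.151

Mean ȳ = (86 + 71 + 73 + 71 + 76 + 70 + 71)/7 = 74.0000
Deviations from mean: 12.0000, -3.0000, -1.0000, -3.0000, 2.0000, -4.0000, -3.0000
Numerator Σ_{t=1}^{4}(y_t−ȳ)(y_{t+3}−ȳ) = -29.0000
Denominator Σ(y_t−ȳ)² = 192.0000
r_3 = -29.0000 / 192.0000 = -0.151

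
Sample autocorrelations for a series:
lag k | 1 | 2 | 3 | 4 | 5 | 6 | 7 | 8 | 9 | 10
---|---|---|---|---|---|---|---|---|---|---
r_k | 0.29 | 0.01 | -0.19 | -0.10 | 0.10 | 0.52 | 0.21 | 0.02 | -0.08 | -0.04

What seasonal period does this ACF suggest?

6

The largest autocorrelation is r_6 = 0.52; the remaining lags stay at or below 0.29. The elevated value at lag 1 (0.29), dropping to 0.01 at lag 2, reflects decaying short-term dependence rather than seasonality.
The dominant spike at lag 6 indicates a seasonal period of 6.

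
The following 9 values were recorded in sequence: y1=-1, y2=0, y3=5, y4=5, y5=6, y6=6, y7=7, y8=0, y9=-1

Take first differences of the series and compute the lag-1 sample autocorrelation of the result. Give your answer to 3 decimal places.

0.064

First differences Δy: 1, 5, 0, 1, 0, 1, -7, -1
Mean of differences = 0.0000
Numerator Σ(Δy_t−Δȳ)(Δy_{t+1}−Δȳ) = 5.0000
Denominator Σ(Δy_t−Δȳ)² = 78.0000
r_1(Δy) = 5.0000 / 78.0000 = 0.064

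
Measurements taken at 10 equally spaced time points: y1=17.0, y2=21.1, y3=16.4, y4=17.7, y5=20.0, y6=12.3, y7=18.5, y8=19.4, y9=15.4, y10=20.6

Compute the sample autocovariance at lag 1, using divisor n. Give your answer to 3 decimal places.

Mean ȳ = (17.0 + 21.1 + 16.4 + 17.7 + 20.0 + 12.3 + 18.5 + 19.4 + 15.4 + 20.6)/10 = 17.8400
Σ_{t=1}^{9}(y_t−ȳ)(y_{t+1}−ȳ) = -32.6676
γ_1 = -32.6676 / 10 = -3.267

-3.267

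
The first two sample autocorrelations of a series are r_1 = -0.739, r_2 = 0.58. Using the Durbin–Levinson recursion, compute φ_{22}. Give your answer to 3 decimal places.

φ_{22} = (r_2 − r_1²) / (1 − r_1²)
r_1² = (-0.739)² = 0.546121
Numerator = 0.58 − 0.5461 = 0.0339; denominator = 1 − 0.5461 = 0.4539
φ_{22} = 0.0339 / 0.4539 = 0.075

0.075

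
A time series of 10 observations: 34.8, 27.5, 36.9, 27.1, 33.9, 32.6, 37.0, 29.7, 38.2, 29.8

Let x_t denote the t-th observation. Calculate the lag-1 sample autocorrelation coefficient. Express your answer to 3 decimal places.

-0.736

Mean x̄ = (34.8 + 27.5 + 36.9 + 27.1 + 33.9 + 32.6 + 37.0 + 29.7 + 38.2 + 29.8)/10 = 32.7500
Numerator Σ_{t=1}^{9}(x_t−x̄)(x_{t+1}−x̄) = -108.9675
Denominator Σ(x_t−x̄)² = 148.0250
r_1 = -108.9675 / 148.0250 = -0.736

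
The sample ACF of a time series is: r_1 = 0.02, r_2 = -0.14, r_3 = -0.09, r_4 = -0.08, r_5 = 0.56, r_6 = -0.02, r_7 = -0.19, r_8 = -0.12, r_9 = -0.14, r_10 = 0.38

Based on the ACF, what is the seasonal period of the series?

The largest autocorrelation is r_5 = 0.56, with a weaker echo at lag 10 (0.38); the remaining lags stay at or below 0.02.
The dominant spike at lag 5 indicates a seasonal period of 5.

5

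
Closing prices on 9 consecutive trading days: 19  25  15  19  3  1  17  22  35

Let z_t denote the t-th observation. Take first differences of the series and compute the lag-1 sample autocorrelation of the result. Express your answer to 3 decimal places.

First differences Δz: 6, -10, 4, -16, -2, 16, 5, 13
Mean of differences = 2.0000
Numerator Σ(Δz_t−Δz̄)(Δz_{t+1}−Δz̄) = -17.0000
Denominator Σ(Δz_t−Δz̄)² = 830.0000
r_1(Δz) = -17.0000 / 830.0000 = -0.020

-0.020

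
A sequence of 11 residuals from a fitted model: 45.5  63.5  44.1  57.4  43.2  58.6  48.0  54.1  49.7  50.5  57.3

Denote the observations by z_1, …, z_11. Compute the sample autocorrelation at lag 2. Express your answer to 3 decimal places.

Mean z̄ = (45.5 + 63.5 + 44.1 + 57.4 + 43.2 + 58.6 + 48.0 + 54.1 + 49.7 + 50.5 + 57.3)/11 = 51.9909
Numerator Σ_{t=1}^{9}(z_t−z̄)(z_{t+2}−z̄) = 261.4489
Denominator Σ(z_t−z̄)² = 443.1091
r_2 = 261.4489 / 443.1091 = 0.590

0.590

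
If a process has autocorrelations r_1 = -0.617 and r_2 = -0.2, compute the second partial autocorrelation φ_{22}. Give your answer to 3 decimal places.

-0.938

φ_{22} = (r_2 − r_1²) / (1 − r_1²)
r_1² = (-0.617)² = 0.380689
Numerator = -0.2 − 0.3807 = -0.5807; denominator = 1 − 0.3807 = 0.6193
φ_{22} = -0.5807 / 0.6193 = -0.938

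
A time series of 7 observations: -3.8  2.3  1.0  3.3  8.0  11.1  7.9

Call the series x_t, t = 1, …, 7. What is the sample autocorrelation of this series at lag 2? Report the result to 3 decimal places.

Mean x̄ = (-3.8 + 2.3 + 1.0 + 3.3 + 8.0 + 11.1 + 7.9)/7 = 4.2571
Deviations from mean: -8.0571, -1.9571, -3.2571, -0.9571, 3.7429, 6.8429, 3.6429
Σ(x_t−x̄)(x_{t+2}−x̄) = (26.2433) + (1.8733) + (-12.1910) + (-6.5496) + (13.6347) = 23.0106
Denominator Σ(x_t−x̄)² = 154.3771
r_2 = 23.0106 / 154.3771 = 0.149

0.149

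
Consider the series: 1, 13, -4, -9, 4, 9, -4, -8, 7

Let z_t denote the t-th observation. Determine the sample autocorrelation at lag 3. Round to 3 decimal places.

Mean z̄ = (1 + 13 − 4 − 9 + 4 + 9 − 4 − 8 + 7)/9 = 1.0000
Σ(z_t−z̄)(z_{t+3}−z̄) = (0.0000) + (36.0000) + (-40.0000) + (50.0000) + (-27.0000) + (48.0000) = 67.0000
Denominator Σ(z_t−z̄)² = 484.0000
r_3 = 67.0000 / 484.0000 = 0.138

0.138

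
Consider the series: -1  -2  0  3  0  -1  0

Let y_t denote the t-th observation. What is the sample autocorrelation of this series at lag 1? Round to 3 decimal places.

Mean ȳ = (-1 − 2 + 0 + 3 + 0 − 1 + 0)/7 = -0.1429
Σ(y_t−ȳ)(y_{t+1}−ȳ) = (1.5918) + (-0.2653) + (0.4490) + (0.4490) + (-0.1224) + (-0.1224) = 1.9796
Denominator Σ(y_t−ȳ)² = 14.8571
r_1 = 1.9796 / 14.8571 = 0.133

0.133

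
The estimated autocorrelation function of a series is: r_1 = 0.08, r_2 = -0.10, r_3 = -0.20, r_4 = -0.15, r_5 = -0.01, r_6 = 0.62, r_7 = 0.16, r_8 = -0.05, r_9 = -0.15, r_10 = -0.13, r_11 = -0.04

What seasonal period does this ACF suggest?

The largest autocorrelation is r_6 = 0.62; the remaining lags stay at or below 0.16.
The dominant spike at lag 6 indicates a seasonal period of 6.

6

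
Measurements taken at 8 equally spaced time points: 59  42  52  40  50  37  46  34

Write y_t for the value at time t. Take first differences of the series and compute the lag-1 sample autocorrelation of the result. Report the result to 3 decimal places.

-0.814

First differences Δy: -17, 10, -12, 10, -13, 9, -12
Mean of differences = -3.5714
Numerator Σ(Δy_t−Δȳ)(Δy_{t+1}−Δȳ) = -763.4694
Denominator Σ(Δy_t−Δȳ)² = 937.7143
r_1(Δy) = -763.4694 / 937.7143 = -0.814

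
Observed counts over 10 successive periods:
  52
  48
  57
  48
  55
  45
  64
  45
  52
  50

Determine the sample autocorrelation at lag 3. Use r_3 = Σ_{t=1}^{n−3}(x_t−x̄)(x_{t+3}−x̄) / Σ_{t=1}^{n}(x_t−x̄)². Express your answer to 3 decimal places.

-0.447

Mean x̄ = (52 + 48 + 57 + 48 + 55 + 45 + 64 + 45 + 52 + 50)/10 = 51.6000
Σ(x_t−x̄)(x_{t+3}−x̄) = (-1.4400) + (-12.2400) + (-35.6400) + (-44.6400) + (-22.4400) + (-2.6400) + (-19.8400) = -138.8800
Denominator Σ(x_t−x̄)² = 310.4000
r_3 = -138.8800 / 310.4000 = -0.447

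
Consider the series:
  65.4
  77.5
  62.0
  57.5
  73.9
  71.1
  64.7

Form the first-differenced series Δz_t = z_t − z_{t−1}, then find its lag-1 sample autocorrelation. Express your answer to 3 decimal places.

-0.304

First differences Δz: 12.1, -15.5, -4.5, 16.4, -2.8, -6.4
Mean of differences = -0.1167
Numerator Σ(Δz_t−Δz̄)(Δz_{t+1}−Δz̄) = -220.3603
Denominator Σ(Δz_t−Δz̄)² = 724.5883
r_1(Δz) = -220.3603 / 724.5883 = -0.304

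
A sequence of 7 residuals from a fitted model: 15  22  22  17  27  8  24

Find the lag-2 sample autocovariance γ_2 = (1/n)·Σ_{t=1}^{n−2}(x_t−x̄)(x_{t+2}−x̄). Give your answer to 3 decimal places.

Mean x̄ = (15 + 22 + 22 + 17 + 27 + 8 + 24)/7 = 19.2857
Σ_{t=1}^{5}(x_t−x̄)(x_{t+2}−x̄) = 65.2653
γ_2 = 65.2653 / 7 = 9.324

9.324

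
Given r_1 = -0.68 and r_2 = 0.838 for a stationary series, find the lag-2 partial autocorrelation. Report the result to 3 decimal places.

φ_{22} = (r_2 − r_1²) / (1 − r_1²)
r_1² = (-0.68)² = 0.4624
Numerator = 0.838 − 0.4624 = 0.3756; denominator = 1 − 0.4624 = 0.5376
φ_{22} = 0.3756 / 0.5376 = 0.699

0.699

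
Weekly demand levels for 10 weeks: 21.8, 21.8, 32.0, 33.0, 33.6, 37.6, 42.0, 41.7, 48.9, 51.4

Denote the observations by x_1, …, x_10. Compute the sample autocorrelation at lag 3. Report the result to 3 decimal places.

0.166

Mean x̄ = (21.8 + 21.8 + 32.0 + 33.0 + 33.6 + 37.6 + 42.0 + 41.7 + 48.9 + 51.4)/10 = 36.3800
Numerator Σ_{t=1}^{7}(x_t−x̄)(x_{t+3}−x̄) = 150.3708
Denominator Σ(x_t−x̄)² = 907.2160
r_3 = 150.3708 / 907.2160 = 0.166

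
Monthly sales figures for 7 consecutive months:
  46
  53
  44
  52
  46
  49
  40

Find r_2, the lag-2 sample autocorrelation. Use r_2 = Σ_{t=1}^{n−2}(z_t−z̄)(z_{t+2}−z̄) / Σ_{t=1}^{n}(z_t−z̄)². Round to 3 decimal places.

Mean z̄ = (46 + 53 + 44 + 52 + 46 + 49 + 40)/7 = 47.1429
Deviations from mean: -1.1429, 5.8571, -3.1429, 4.8571, -1.1429, 1.8571, -7.1429
Numerator Σ_{t=1}^{5}(z_t−z̄)(z_{t+2}−z̄) = 52.8163
Denominator Σ(z_t−z̄)² = 124.8571
r_2 = 52.8163 / 124.8571 = 0.423

0.423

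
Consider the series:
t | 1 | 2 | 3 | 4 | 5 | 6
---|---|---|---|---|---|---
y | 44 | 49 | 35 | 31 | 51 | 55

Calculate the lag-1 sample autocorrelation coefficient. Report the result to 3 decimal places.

0.134

Mean ȳ = (44 + 49 + 35 + 31 + 51 + 55)/6 = 44.1667
Deviations from mean: -0.1667, 4.8333, -9.1667, -13.1667, 6.8333, 10.8333
Σ(y_t−ȳ)(y_{t+1}−ȳ) = (-0.8056) + (-44.3056) + (120.6944) + (-89.9722) + (74.0278) = 59.6389
Denominator Σ(y_t−ȳ)² = 444.8333
r_1 = 59.6389 / 444.8333 = 0.134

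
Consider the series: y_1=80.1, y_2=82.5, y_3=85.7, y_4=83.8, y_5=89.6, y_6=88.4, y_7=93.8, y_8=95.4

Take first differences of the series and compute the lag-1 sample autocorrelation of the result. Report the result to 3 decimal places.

-0.825

First differences Δy: 2.4, 3.2, -1.9, 5.8, -1.2, 5.4, 1.6
Mean of differences = 2.1857
Numerator Σ(Δy_t−Δȳ)(Δy_{t+1}−Δȳ) = -43.6959
Denominator Σ(Δy_t−Δȳ)² = 52.9686
r_1(Δy) = -43.6959 / 52.9686 = -0.825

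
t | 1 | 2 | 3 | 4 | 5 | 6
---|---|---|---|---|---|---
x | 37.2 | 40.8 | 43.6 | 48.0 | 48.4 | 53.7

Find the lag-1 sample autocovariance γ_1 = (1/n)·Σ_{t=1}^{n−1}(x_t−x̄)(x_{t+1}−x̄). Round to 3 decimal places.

Mean x̄ = (37.2 + 40.8 + 43.6 + 48.0 + 48.4 + 53.7)/6 = 45.2833
Deviations: -8.0833, -4.4833, -1.6833, 2.7167, 3.1167, 8.4167
Σ_{t=1}^{5}(x_t−x̄)(x_{t+1}−x̄) = 73.9131
γ_1 = 73.9131 / 6 = 12.319

12.319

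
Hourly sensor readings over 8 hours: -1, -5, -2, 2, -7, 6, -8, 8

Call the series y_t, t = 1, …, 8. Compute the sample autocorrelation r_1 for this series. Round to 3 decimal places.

Mean ȳ = (-1 − 5 − 2 + 2 − 7 + 6 − 8 + 8)/8 = -0.8750
Deviations from mean: -0.1250, -4.1250, -1.1250, 2.8750, -6.1250, 6.8750, -7.1250, 8.8750
Numerator Σ_{t=1}^{7}(y_t−ȳ)(y_{t+1}−ȳ) = -170.0156
Denominator Σ(y_t−ȳ)² = 240.8750
r_1 = -170.0156 / 240.8750 = -0.706

-0.706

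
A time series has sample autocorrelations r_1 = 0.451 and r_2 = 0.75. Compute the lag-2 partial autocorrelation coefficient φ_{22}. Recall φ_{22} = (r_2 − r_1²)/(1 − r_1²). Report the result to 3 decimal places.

0.686

φ_{22} = (r_2 − r_1²) / (1 − r_1²)
r_1² = (0.451)² = 0.203401
Numerator = 0.75 − 0.2034 = 0.5466; denominator = 1 − 0.2034 = 0.7966
φ_{22} = 0.5466 / 0.7966 = 0.686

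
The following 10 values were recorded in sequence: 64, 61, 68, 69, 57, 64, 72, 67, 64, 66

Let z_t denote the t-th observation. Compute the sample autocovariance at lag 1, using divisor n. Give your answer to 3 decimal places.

Mean z̄ = (64 + 61 + 68 + 69 + 57 + 64 + 72 + 67 + 64 + 66)/10 = 65.2000
Σ_{t=1}^{9}(z_t−z̄)(z_{t+1}−z̄) = -16.4400
γ_1 = -16.4400 / 10 = -1.644

-1.644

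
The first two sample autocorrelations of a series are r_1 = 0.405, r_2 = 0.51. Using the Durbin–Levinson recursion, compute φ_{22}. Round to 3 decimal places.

φ_{22} = (r_2 − r_1²) / (1 − r_1²)
r_1² = (0.405)² = 0.164025
Numerator = 0.51 − 0.1640 = 0.3460; denominator = 1 − 0.1640 = 0.8360
φ_{22} = 0.3460 / 0.8360 = 0.414

0.414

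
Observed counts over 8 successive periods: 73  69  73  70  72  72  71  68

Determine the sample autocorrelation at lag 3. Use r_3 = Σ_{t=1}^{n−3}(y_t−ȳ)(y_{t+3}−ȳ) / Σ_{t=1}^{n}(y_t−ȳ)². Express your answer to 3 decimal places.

Mean ȳ = (73 + 69 + 73 + 70 + 72 + 72 + 71 + 68)/8 = 71.0000
Deviations from mean: 2.0000, -2.0000, 2.0000, -1.0000, 1.0000, 1.0000, 0.0000, -3.0000
Numerator Σ_{t=1}^{5}(y_t−ȳ)(y_{t+3}−ȳ) = -5.0000
Denominator Σ(y_t−ȳ)² = 24.0000
r_3 = -5.0000 / 24.0000 = -0.208

-0.208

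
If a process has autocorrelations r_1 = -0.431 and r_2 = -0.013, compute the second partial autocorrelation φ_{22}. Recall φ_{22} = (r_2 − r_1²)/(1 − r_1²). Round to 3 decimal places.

φ_{22} = (r_2 − r_1²) / (1 − r_1²)
r_1² = (-0.431)² = 0.185761
Numerator = -0.013 − 0.1858 = -0.1988; denominator = 1 − 0.1858 = 0.8142
φ_{22} = -0.1988 / 0.8142 = -0.244

-0.244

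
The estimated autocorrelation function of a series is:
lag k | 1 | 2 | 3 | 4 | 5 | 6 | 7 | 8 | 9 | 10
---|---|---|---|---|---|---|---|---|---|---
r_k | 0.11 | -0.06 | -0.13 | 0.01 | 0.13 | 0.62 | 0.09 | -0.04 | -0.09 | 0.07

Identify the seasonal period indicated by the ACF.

6

The largest autocorrelation is r_6 = 0.62; the remaining lags stay at or below 0.13.
The dominant spike at lag 6 indicates a seasonal period of 6.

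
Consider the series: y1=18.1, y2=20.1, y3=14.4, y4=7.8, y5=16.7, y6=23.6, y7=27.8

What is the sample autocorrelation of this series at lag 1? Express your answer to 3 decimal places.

0.372

Mean ȳ = (18.1 + 20.1 + 14.4 + 7.8 + 16.7 + 23.6 + 27.8)/7 = 18.3571
Deviations from mean: -0.2571, 1.7429, -3.9571, -10.5571, -1.6571, 5.2429, 9.4429
Numerator Σ_{t=1}^{6}(y_t−ȳ)(y_{t+1}−ȳ) = 92.7453
Denominator Σ(y_t−ȳ)² = 249.6171
r_1 = 92.7453 / 249.6171 = 0.372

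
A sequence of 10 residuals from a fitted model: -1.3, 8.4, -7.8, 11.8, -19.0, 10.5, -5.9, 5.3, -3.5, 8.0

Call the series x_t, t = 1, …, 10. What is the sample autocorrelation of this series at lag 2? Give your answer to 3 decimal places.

Mean x̄ = (-1.3 + 8.4 − 7.8 + 11.8 − 19.0 + 10.5 − 5.9 + 5.3 − 3.5 + 8.0)/10 = 0.6500
Numerator Σ_{t=1}^{8}(x_t−x̄)(x_{t+2}−x̄) = 614.6300
Denominator Σ(x_t−x̄)² = 878.5050
r_2 = 614.6300 / 878.5050 = 0.700

0.700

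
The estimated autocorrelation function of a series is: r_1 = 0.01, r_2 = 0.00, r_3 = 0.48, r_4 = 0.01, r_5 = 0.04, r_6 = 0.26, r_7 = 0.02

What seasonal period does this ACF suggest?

3

The largest autocorrelation is r_3 = 0.48, with a weaker echo at lag 6 (0.26); the remaining lags stay at or below 0.04.
The dominant spike at lag 3 indicates a seasonal period of 3.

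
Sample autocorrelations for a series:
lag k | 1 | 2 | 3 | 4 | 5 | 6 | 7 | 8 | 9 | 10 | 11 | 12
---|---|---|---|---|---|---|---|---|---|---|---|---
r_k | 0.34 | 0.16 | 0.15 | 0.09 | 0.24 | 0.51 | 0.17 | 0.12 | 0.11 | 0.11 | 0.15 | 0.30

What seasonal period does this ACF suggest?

6

The largest autocorrelation is r_6 = 0.51; the remaining lags stay at or below 0.34. The elevated value at lag 1 (0.34), dropping to 0.16 at lag 2, reflects decaying short-term dependence rather than seasonality.
The dominant spike at lag 6 indicates a seasonal period of 6.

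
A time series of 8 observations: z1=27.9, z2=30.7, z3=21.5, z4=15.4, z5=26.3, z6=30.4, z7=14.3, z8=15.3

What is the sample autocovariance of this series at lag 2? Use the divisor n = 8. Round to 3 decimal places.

Mean z̄ = (27.9 + 30.7 + 21.5 + 15.4 + 26.3 + 30.4 + 14.3 + 15.3)/8 = 22.7250
Deviations: 5.1750, 7.9750, -1.2250, -7.3250, 3.5750, 7.6750, -8.4250, -7.4250
Σ_{t=1}^{6}(z_t−z̄)(z_{t+2}−z̄) = -212.4613
γ_2 = -212.4613 / 8 = -26.558

-26.558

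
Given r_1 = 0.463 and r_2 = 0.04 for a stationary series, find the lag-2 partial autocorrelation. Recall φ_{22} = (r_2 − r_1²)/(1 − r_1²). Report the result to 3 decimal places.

φ_{22} = (r_2 − r_1²) / (1 − r_1²)
r_1² = (0.463)² = 0.214369
Numerator = 0.04 − 0.2144 = -0.1744; denominator = 1 − 0.2144 = 0.7856
φ_{22} = -0.1744 / 0.7856 = -0.222

-0.222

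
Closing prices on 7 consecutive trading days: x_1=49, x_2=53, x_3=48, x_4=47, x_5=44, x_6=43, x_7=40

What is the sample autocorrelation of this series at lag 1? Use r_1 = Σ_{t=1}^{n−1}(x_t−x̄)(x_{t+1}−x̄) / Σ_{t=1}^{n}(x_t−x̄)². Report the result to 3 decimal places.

Mean x̄ = (49 + 53 + 48 + 47 + 44 + 43 + 40)/7 = 46.2857
Deviations from mean: 2.7143, 6.7143, 1.7143, 0.7143, -2.2857, -3.2857, -6.2857
Numerator Σ_{t=1}^{6}(x_t−x̄)(x_{t+1}−x̄) = 57.4898
Denominator Σ(x_t−x̄)² = 111.4286
r_1 = 57.4898 / 111.4286 = 0.516

0.516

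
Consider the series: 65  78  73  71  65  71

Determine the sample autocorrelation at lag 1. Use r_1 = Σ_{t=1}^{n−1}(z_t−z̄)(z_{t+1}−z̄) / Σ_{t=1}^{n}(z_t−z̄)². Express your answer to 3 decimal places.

-0.217

Mean z̄ = (65 + 78 + 73 + 71 + 65 + 71)/6 = 70.5000
Deviations from mean: -5.5000, 7.5000, 2.5000, 0.5000, -5.5000, 0.5000
Σ(z_t−z̄)(z_{t+1}−z̄) = (-41.2500) + (18.7500) + (1.2500) + (-2.7500) + (-2.7500) = -26.7500
Denominator Σ(z_t−z̄)² = 123.5000
r_1 = -26.7500 / 123.5000 = -0.217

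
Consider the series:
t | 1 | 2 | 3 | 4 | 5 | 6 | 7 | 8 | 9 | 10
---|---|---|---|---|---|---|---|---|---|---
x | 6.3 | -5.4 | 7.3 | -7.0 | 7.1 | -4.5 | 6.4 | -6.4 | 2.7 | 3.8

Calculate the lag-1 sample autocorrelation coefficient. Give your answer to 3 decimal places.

Mean x̄ = (6.3 − 5.4 + 7.3 − 7.0 + 7.1 − 4.5 + 6.4 − 6.4 + 2.7 + 3.8)/10 = 1.0300
Numerator Σ_{t=1}^{9}(x_t−x̄)(x_{t+1}−x̄) = -284.2369
Denominator Σ(x_t−x̄)² = 334.8410
r_1 = -284.2369 / 334.8410 = -0.849

-0.849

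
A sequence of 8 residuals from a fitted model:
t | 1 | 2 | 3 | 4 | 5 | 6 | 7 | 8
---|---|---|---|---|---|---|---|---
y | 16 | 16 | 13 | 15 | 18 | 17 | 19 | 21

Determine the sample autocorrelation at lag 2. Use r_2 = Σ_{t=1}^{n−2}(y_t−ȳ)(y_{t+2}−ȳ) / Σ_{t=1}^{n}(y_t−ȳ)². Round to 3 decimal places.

0.078

Mean ȳ = (16 + 16 + 13 + 15 + 18 + 17 + 19 + 21)/8 = 16.8750
Σ(y_t−ȳ)(y_{t+2}−ȳ) = (3.3906) + (1.6406) + (-4.3594) + (-0.2344) + (2.3906) + (0.5156) = 3.3438
Denominator Σ(y_t−ȳ)² = 42.8750
r_2 = 3.3438 / 42.8750 = 0.078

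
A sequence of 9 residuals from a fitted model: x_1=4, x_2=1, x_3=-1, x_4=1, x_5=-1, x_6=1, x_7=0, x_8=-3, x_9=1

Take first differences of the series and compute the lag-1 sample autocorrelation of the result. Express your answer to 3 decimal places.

First differences Δx: -3, -2, 2, -2, 2, -1, -3, 4
Mean of differences = -0.3750
Numerator Σ(Δx_t−Δx̄)(Δx_{t+1}−Δx̄) = -18.6406
Denominator Σ(Δx_t−Δx̄)² = 49.8750
r_1(Δx) = -18.6406 / 49.8750 = -0.374

-0.374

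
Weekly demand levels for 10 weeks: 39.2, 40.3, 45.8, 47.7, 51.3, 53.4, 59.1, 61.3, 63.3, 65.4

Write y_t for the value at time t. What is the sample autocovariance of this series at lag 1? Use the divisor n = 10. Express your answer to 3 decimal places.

Mean ȳ = (39.2 + 40.3 + 45.8 + 47.7 + 51.3 + 53.4 + 59.1 + 61.3 + 63.3 + 65.4)/10 = 52.6800
Σ_{t=1}^{9}(y_t−ȳ)(y_{t+1}−ȳ) = 578.7916
γ_1 = 578.7916 / 10 = 57.879

57.879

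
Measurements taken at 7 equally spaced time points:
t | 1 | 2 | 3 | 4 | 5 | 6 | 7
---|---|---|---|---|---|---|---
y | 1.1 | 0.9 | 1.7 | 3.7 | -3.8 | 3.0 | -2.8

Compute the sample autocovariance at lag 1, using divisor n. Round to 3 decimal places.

-4.047

Mean ȳ = (1.1 + 0.9 + 1.7 + 3.7 − 3.8 + 3.0 − 2.8)/7 = 0.5429
Σ_{t=1}^{6}(y_t−ȳ)(y_{t+1}−ȳ) = -28.3304
γ_1 = -28.3304 / 7 = -4.047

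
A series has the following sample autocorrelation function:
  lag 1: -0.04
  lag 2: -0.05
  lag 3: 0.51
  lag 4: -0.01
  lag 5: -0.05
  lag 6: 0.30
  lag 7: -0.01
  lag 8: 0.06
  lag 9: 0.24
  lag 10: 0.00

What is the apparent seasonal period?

3

The largest autocorrelation is r_3 = 0.51, with weaker echoes at lags 6 (0.30) and 9 (0.24); the remaining lags stay at or below 0.06.
The dominant spike at lag 3 indicates a seasonal period of 3.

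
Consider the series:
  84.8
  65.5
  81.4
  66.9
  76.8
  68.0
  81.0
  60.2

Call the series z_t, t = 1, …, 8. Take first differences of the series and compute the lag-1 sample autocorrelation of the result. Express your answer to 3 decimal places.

First differences Δz: -19.3, 15.9, -14.5, 9.9, -8.8, 13.0, -20.8
Mean of differences = -3.5143
Numerator Σ(Δz_t−Δz̄)(Δz_{t+1}−Δz̄) = -1110.7688
Denominator Σ(Δz_t−Δz̄)² = 1526.1886
r_1(Δz) = -1110.7688 / 1526.1886 = -0.728

-0.728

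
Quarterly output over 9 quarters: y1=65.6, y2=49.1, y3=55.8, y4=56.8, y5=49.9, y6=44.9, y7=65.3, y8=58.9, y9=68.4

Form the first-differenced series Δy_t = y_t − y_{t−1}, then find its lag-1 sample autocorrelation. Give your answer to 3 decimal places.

First differences Δy: -16.5, 6.7, 1.0, -6.9, -5.0, 20.4, -6.4, 9.5
Mean of differences = 0.3500
Numerator Σ(Δy_t−Δȳ)(Δy_{t+1}−Δȳ) = -373.1625
Denominator Σ(Δy_t−Δȳ)² = 937.1400
r_1(Δy) = -373.1625 / 937.1400 = -0.398

-0.398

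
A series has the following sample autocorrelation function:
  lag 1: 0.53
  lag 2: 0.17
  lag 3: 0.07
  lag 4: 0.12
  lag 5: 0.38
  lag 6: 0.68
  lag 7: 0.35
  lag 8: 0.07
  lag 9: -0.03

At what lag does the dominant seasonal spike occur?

6

The largest autocorrelation is r_6 = 0.68; the remaining lags stay at or below 0.53. The elevated value at lag 1 (0.53), dropping to 0.17 at lag 2, reflects decaying short-term dependence rather than seasonality.
The dominant spike at lag 6 indicates a seasonal period of 6.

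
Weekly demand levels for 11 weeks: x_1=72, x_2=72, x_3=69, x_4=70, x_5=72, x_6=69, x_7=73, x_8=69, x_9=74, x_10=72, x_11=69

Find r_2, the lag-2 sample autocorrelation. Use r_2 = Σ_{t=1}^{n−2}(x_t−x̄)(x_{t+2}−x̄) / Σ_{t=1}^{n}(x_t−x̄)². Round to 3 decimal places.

0.029

Mean x̄ = (72 + 72 + 69 + 70 + 72 + 69 + 73 + 69 + 74 + 72 + 69)/11 = 71.0000
Numerator Σ_{t=1}^{9}(x_t−x̄)(x_{t+2}−x̄) = 1.0000
Denominator Σ(x_t−x̄)² = 34.0000
r_2 = 1.0000 / 34.0000 = 0.029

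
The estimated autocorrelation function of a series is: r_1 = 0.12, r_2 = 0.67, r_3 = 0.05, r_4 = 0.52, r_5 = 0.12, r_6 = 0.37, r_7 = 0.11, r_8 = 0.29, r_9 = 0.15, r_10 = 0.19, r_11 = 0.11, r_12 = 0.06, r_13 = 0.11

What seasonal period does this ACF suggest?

2

The largest autocorrelation is r_2 = 0.67, with weaker echoes at lags 4 (0.52), 6 (0.37), 8 (0.29) and 10 (0.19); the remaining lags stay at or below 0.15.
The dominant spike at lag 2 indicates a seasonal period of 2.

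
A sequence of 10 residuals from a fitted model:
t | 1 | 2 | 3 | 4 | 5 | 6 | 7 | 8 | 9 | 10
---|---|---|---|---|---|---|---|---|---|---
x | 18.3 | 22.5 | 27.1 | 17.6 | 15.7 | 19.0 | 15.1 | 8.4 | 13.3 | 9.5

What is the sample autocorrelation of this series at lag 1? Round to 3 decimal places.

0.483

Mean x̄ = (18.3 + 22.5 + 27.1 + 17.6 + 15.7 + 19.0 + 15.1 + 8.4 + 13.3 + 9.5)/10 = 16.6500
Numerator Σ_{t=1}^{9}(x_t−x̄)(x_{t+1}−x̄) = 138.3125
Denominator Σ(x_t−x̄)² = 286.2850
r_1 = 138.3125 / 286.2850 = 0.483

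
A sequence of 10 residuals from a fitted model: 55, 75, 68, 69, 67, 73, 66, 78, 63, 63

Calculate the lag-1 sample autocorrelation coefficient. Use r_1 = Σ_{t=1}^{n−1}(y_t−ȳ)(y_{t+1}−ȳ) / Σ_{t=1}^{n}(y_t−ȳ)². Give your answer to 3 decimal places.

Mean ȳ = (55 + 75 + 68 + 69 + 67 + 73 + 66 + 78 + 63 + 63)/10 = 67.7000
Numerator Σ_{t=1}^{9}(y_t−ȳ)(y_{t+1}−ȳ) = -147.5900
Denominator Σ(y_t−ȳ)² = 398.1000
r_1 = -147.5900 / 398.1000 = -0.371

-0.371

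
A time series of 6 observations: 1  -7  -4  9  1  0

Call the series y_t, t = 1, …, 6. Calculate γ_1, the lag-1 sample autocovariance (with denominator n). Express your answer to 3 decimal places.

-1.000

Mean ȳ = (1 − 7 − 4 + 9 + 1 + 0)/6 = 0.0000
Σ_{t=1}^{5}(y_t−ȳ)(y_{t+1}−ȳ) = -6.0000
γ_1 = -6.0000 / 6 = -1.000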